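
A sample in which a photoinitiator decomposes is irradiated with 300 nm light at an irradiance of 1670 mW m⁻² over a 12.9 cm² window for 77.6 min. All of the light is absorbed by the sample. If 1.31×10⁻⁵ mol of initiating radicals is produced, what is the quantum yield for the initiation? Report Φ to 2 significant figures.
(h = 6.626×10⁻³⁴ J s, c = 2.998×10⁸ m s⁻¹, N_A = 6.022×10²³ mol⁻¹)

Φ = 0.52

Photon energy at 300 nm: hc/λ = (6.626×10⁻³⁴)(2.998×10⁸)/(300×10⁻⁹) = 6.622×10⁻¹⁹ J.
Energy delivered: (1670 mW m⁻²)(12.9×10⁻⁴ m²)(4656 s) = 10.03 J.
Photons incident: 10.03 / 6.622×10⁻¹⁹ = 1.515×10¹⁹, i.e. 1.515×10¹⁹/6.022×10²³ = 2.516×10⁻⁵ mol.
Φ = 1.31×10⁻⁵ mol / 2.516×10⁻⁵ mol photons = 0.52.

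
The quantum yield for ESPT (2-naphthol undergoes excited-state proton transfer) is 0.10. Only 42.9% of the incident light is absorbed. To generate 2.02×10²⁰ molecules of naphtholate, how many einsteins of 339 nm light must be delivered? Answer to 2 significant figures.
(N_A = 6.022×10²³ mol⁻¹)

0.0078 einstein

Product: 2.02×10²⁰ / 6.022×10²³ = 3.354×10⁻⁴ mol.
Photons that must be absorbed: 3.354×10⁻⁴ / 0.10 = 0.003354 mol.
Incident photons needed: 0.003354 / 0.429 = 0.007818 mol.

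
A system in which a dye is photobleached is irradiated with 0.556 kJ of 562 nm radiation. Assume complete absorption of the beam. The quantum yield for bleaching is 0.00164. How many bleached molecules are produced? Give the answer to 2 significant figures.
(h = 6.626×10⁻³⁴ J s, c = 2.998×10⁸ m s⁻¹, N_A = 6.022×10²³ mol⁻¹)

2.6×10¹⁸ bleached molecules

Photon energy at 562 nm: hc/λ = (6.626×10⁻³⁴)(2.998×10⁸)/(562×10⁻⁹) = 3.535×10⁻¹⁹ J.
Incident energy: 0.556 kJ = 556 J.
Photons incident: 556 / 3.535×10⁻¹⁹ = 1.573×10²¹, i.e. 1.573×10²¹/6.022×10²³ = 0.002612 mol.
Product: Φ × n_abs = 0.00164 × 0.002612 = 4.284×10⁻⁶ mol.
As a count: 4.284×10⁻⁶ × 6.022×10²³ = 2.6×10¹⁸.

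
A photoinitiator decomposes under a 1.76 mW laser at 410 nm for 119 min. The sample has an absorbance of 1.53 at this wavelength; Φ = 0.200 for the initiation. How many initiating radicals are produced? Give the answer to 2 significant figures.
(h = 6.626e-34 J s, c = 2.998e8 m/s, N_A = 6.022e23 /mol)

5.0e18 initiating radicals

Photon energy at 410 nm: hc/λ = (6.626e-34)(2.998e8)/(410e-9) = 4.845e-19 J.
Energy delivered: (1.76 mW)(7140 s) = 12.57 J.
Photons incident: 12.57 / 4.845e-19 = 2.594e19, i.e. 2.594e19/6.022e23 = 4.308e-5 mol.
Fraction absorbed: 1 − 10^(−1.53) = 0.9705.
Photons absorbed: 0.9705 × 4.308e-5 = 4.181e-5 mol.
Product: Φ × n_abs = 0.200 × 4.181e-5 = 8.362e-6 mol.
As a count: 8.362e-6 × 6.022e23 = 5.0e18.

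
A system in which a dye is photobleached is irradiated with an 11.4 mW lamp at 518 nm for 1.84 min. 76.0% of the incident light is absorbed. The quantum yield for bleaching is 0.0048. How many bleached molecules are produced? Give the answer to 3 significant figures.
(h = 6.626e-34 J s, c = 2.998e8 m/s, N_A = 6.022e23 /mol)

1.20e16 bleached molecules

Photon energy at 518 nm: hc/λ = (6.626e-34)(2.998e8)/(518e-9) = 3.835e-19 J.
Energy delivered: (11.4 mW)(110.4 s) = 1.259 J.
Photons incident: 1.259 / 3.835e-19 = 3.283e18, i.e. 3.283e18/6.022e23 = 5.452e-6 mol.
Photons absorbed: 0.760 × 5.452e-6 = 4.144e-6 mol.
Product: Φ × n_abs = 0.0048 × 4.144e-6 = 1.989e-8 mol.
As a count: 1.989e-8 × 6.022e23 = 1.20e16.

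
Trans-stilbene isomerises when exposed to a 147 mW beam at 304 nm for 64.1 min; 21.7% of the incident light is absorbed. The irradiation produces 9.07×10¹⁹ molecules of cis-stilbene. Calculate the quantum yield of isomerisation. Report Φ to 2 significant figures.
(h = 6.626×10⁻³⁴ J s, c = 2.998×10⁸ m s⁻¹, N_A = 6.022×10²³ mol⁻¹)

Product: 9.07×10¹⁹ / 6.022×10²³ = 1.506×10⁻⁴ mol.
Photon energy at 304 nm: hc/λ = (6.626×10⁻³⁴)(2.998×10⁸)/(304×10⁻⁹) = 6.534×10⁻¹⁹ J.
Energy delivered: (147 mW)(3846 s) = 565.4 J.
Photons incident: 565.4 / 6.534×10⁻¹⁹ = 8.653×10²⁰, i.e. 8.653×10²⁰/6.022×10²³ = 0.001437 mol.
Photons absorbed: 0.217 × 0.001437 = 3.118×10⁻⁴ mol.
Φ = 1.506×10⁻⁴ mol / 3.118×10⁻⁴ mol photons = 0.48.

Φ = 0.48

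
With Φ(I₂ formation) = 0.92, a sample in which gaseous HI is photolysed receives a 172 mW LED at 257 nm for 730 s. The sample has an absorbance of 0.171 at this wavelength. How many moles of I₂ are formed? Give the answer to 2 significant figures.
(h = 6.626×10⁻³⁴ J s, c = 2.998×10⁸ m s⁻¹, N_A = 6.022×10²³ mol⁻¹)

8.1×10⁻⁵ mol

Photon energy at 257 nm: hc/λ = (6.626×10⁻³⁴)(2.998×10⁸)/(257×10⁻⁹) = 7.729×10⁻¹⁹ J.
Energy delivered: (172 mW)(730 s) = 125.6 J.
Photons incident: 125.6 / 7.729×10⁻¹⁹ = 1.625×10²⁰, i.e. 1.625×10²⁰/6.022×10²³ = 2.698×10⁻⁴ mol.
Fraction absorbed: 1 − 10^(−0.171) = 0.3255.
Photons absorbed: 0.3255 × 2.698×10⁻⁴ = 8.782×10⁻⁵ mol.
Product: Φ × n_abs = 0.92 × 8.782×10⁻⁵ = 8.079×10⁻⁵ mol.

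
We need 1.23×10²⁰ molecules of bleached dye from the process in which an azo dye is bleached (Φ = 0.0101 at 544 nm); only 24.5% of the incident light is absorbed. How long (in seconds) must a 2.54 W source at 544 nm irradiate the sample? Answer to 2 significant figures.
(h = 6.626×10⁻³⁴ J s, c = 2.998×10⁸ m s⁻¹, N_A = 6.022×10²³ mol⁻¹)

Product: 1.23×10²⁰ / 6.022×10²³ = 2.043×10⁻⁴ mol.
Photons that must be absorbed: 2.043×10⁻⁴ / 0.0101 = 0.02023 mol.
Incident photons needed: 0.02023 / 0.245 = 0.08257 mol.
Photon energy: hc/λ = 3.652×10⁻¹⁹ J; per mole, 2.199×10⁵ J mol⁻¹.
Energy required: 0.08257 × 2.199×10⁵ = 1.816×10⁴ J.
Time: 1.816×10⁴ J / 2.54 W = 7100 s.

t ≈ 7100 s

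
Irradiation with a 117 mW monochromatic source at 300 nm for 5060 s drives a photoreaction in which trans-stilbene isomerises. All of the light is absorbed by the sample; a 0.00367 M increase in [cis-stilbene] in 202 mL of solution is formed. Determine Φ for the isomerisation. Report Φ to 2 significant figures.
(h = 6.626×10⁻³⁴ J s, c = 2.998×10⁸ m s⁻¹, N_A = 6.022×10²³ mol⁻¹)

Φ = 0.50

Product: (0.00367 M)(0.202 L) = 7.413×10⁻⁴ mol.
Photon energy at 300 nm: hc/λ = (6.626×10⁻³⁴)(2.998×10⁸)/(300×10⁻⁹) = 6.622×10⁻¹⁹ J.
Energy delivered: (117 mW)(5060 s) = 592.0 J.
Photons incident: 592.0 / 6.622×10⁻¹⁹ = 8.940×10²⁰, i.e. 8.940×10²⁰/6.022×10²³ = 0.001485 mol.
Φ = 7.413×10⁻⁴ mol / 0.001485 mol photons = 0.50.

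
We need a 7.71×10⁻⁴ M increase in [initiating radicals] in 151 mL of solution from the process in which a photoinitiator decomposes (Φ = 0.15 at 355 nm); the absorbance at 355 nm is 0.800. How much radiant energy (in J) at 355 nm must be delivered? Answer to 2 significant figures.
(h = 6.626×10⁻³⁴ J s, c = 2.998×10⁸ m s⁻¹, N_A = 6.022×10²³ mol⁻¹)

310 J

Product: (7.71×10⁻⁴ M)(0.151 L) = 1.164×10⁻⁴ mol.
Photons that must be absorbed: 1.164×10⁻⁴ / 0.15 = 7.760×10⁻⁴ mol.
Fraction absorbed: 1 − 10^(−0.800) = 0.8415.
Incident photons needed: 7.760×10⁻⁴ / 0.8415 = 9.222×10⁻⁴ mol.
Photon energy: hc/λ = 5.596×10⁻¹⁹ J; per mole, 3.370×10⁵ J mol⁻¹.
Energy required: 9.222×10⁻⁴ × 3.370×10⁵ = 310 J.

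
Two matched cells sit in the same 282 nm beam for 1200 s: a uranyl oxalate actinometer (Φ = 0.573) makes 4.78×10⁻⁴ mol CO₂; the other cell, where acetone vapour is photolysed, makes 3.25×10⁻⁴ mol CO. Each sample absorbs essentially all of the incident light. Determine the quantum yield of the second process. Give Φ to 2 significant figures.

Φ = 0.39

Photons absorbed by the actinometer: 4.78×10⁻⁴ / 0.573 = 8.342×10⁻⁴ mol.
Φ(unknown) = 3.25×10⁻⁴ / 8.342×10⁻⁴ = 0.39.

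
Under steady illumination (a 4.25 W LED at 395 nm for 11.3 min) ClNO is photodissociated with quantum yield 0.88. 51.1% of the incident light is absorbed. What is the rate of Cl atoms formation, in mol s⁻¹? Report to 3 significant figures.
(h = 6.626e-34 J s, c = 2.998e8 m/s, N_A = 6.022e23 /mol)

Photon energy at 395 nm: hc/λ = (6.626e-34)(2.998e8)/(395e-9) = 5.029e-19 J.
Energy delivered: (4.25 W)(678 s) = 2882 J.
Photons incident: 2882 / 5.029e-19 = 5.731e21, i.e. 5.731e21/6.022e23 = 0.009517 mol.
Photons absorbed: 0.511 × 0.009517 = 0.004863 mol.
Product formed: 0.88 × 0.004863 = 0.004279 mol.
Rate: 0.004279 / 678 s = 6.31e-6 mol s⁻¹.

6.31e-6 mol s⁻¹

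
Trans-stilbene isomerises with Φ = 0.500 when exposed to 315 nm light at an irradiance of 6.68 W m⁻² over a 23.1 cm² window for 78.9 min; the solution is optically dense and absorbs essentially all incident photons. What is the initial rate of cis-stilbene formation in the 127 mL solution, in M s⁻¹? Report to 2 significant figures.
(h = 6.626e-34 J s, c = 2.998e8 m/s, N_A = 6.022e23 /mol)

1.6e-7 M s⁻¹

Photon energy at 315 nm: hc/λ = (6.626e-34)(2.998e8)/(315e-9) = 6.306e-19 J.
Energy delivered: (6.68 W m⁻²)(23.1e-4 m²)(4734 s) = 73.05 J.
Photons incident: 73.05 / 6.306e-19 = 1.158e20, i.e. 1.158e20/6.022e23 = 1.923e-4 mol.
Product formed: 0.500 × 1.923e-4 = 9.615e-5 mol.
Rate: 9.615e-5 mol / (4734 s × 0.127 L) = 1.6e-7 M s⁻¹.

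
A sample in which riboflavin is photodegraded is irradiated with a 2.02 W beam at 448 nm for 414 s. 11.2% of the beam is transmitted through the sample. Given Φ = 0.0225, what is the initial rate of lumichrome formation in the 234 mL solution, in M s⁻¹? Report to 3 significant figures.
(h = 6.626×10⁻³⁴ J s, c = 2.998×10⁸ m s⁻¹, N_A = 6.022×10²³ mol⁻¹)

Photon energy at 448 nm: hc/λ = (6.626×10⁻³⁴)(2.998×10⁸)/(448×10⁻⁹) = 4.434×10⁻¹⁹ J.
Energy delivered: (2.02 W)(414 s) = 836.3 J.
Photons incident: 836.3 / 4.434×10⁻¹⁹ = 1.886×10²¹, i.e. 1.886×10²¹/6.022×10²³ = 0.003132 mol.
Fraction absorbed: 1 − 11.2/100 = 0.8880.
Photons absorbed: 0.8880 × 0.003132 = 0.002781 mol.
Product formed: 0.0225 × 0.002781 = 6.257×10⁻⁵ mol.
Rate: 6.257×10⁻⁵ mol / (414 s × 0.234 L) = 6.46×10⁻⁷ M s⁻¹.

6.46×10⁻⁷ M s⁻¹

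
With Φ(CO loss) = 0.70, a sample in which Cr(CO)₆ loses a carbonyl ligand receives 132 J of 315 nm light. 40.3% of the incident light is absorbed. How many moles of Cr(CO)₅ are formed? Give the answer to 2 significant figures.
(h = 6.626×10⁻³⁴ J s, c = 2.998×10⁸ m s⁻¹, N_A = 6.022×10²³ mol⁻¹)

Photon energy at 315 nm: hc/λ = (6.626×10⁻³⁴)(2.998×10⁸)/(315×10⁻⁹) = 6.306×10⁻¹⁹ J.
Photons incident: 132 / 6.306×10⁻¹⁹ = 2.093×10²⁰, i.e. 2.093×10²⁰/6.022×10²³ = 3.476×10⁻⁴ mol.
Photons absorbed: 0.403 × 3.476×10⁻⁴ = 1.401×10⁻⁴ mol.
Product: Φ × n_abs = 0.70 × 1.401×10⁻⁴ = 9.807×10⁻⁵ mol.

9.8×10⁻⁵ mol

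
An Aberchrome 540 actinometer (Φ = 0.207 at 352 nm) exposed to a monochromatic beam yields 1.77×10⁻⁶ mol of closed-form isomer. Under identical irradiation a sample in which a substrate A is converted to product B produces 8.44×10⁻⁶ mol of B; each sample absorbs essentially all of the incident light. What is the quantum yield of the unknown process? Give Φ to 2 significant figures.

Photons absorbed by the actinometer: 1.77×10⁻⁶ / 0.207 = 8.551×10⁻⁶ mol.
Φ(unknown) = 8.44×10⁻⁶ / 8.551×10⁻⁶ = 0.99.

Φ = 0.99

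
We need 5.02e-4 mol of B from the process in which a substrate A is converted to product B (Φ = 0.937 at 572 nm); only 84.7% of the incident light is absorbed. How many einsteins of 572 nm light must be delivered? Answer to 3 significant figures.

6.33e-4 einstein

Photons that must be absorbed: 5.02e-4 / 0.937 = 5.358e-4 mol.
Incident photons needed: 5.358e-4 / 0.847 = 6.326e-4 mol.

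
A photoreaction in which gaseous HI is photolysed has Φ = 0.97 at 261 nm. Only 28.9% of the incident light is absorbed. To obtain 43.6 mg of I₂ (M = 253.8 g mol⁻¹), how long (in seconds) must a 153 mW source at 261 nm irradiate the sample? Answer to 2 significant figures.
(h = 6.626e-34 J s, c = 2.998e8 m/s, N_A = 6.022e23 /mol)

Product: 43.6 mg / 253.8 g mol⁻¹ = 1.718e-4 mol.
Photons that must be absorbed: 1.718e-4 / 0.97 = 1.771e-4 mol.
Incident photons needed: 1.771e-4 / 0.289 = 6.128e-4 mol.
Photon energy: hc/λ = 7.611e-19 J; per mole, 4.583e5 J mol⁻¹.
Energy required: 6.128e-4 × 4.583e5 = 280.8 J.
Time: 280.8 J / 0.153 W = 1800 s.

t ≈ 1800 s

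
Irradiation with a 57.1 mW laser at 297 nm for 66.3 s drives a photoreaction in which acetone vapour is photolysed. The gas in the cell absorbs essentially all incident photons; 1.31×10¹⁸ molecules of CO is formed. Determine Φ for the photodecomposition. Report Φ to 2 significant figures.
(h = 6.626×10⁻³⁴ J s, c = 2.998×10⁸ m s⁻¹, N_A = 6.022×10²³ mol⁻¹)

Φ = 0.23

Product: 1.31×10¹⁸ / 6.022×10²³ = 2.175×10⁻⁶ mol.
Photon energy at 297 nm: hc/λ = (6.626×10⁻³⁴)(2.998×10⁸)/(297×10⁻⁹) = 6.688×10⁻¹⁹ J.
Energy delivered: (57.1 mW)(66.3 s) = 3.786 J.
Photons incident: 3.786 / 6.688×10⁻¹⁹ = 5.661×10¹⁸, i.e. 5.661×10¹⁸/6.022×10²³ = 9.401×10⁻⁶ mol.
Φ = 2.175×10⁻⁶ mol / 9.401×10⁻⁶ mol photons = 0.23.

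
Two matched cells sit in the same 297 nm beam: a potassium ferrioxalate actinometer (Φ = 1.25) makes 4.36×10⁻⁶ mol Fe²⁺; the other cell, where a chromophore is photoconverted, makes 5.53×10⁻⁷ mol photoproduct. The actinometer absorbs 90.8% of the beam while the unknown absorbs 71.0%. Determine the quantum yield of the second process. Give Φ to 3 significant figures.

Φ = 0.203

Photons absorbed by the actinometer: 4.36×10⁻⁶ / 1.25 = 3.488×10⁻⁶ mol.
Incident flux: 3.488×10⁻⁶ / 0.908 = 3.841×10⁻⁶ einstein.
Absorbed by unknown: 0.710 × 3.841×10⁻⁶ = 2.727×10⁻⁶ mol.
Φ(unknown) = 5.53×10⁻⁷ / 2.727×10⁻⁶ = 0.203.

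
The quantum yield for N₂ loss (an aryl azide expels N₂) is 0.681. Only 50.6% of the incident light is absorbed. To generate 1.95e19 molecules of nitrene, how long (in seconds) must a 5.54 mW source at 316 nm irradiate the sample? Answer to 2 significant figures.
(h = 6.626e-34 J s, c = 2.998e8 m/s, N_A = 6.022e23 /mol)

Product: 1.95e19 / 6.022e23 = 3.238e-5 mol.
Photons that must be absorbed: 3.238e-5 / 0.681 = 4.755e-5 mol.
Incident photons needed: 4.755e-5 / 0.506 = 9.397e-5 mol.
Photon energy: hc/λ = 6.286e-19 J; per mole, 3.785e5 J mol⁻¹.
Energy required: 9.397e-5 × 3.785e5 = 35.57 J.
Time: 35.57 J / 0.00554 W = 6400 s.

t ≈ 6400 s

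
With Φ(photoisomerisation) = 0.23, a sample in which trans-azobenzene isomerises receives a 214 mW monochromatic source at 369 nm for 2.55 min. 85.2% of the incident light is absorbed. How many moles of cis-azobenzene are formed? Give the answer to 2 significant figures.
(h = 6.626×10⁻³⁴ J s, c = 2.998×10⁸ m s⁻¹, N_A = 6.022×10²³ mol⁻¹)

Photon energy at 369 nm: hc/λ = (6.626×10⁻³⁴)(2.998×10⁸)/(369×10⁻⁹) = 5.383×10⁻¹⁹ J.
Energy delivered: (214 mW)(153 s) = 32.74 J.
Photons incident: 32.74 / 5.383×10⁻¹⁹ = 6.082×10¹⁹, i.e. 6.082×10¹⁹/6.022×10²³ = 1.010×10⁻⁴ mol.
Photons absorbed: 0.852 × 1.010×10⁻⁴ = 8.605×10⁻⁵ mol.
Product: Φ × n_abs = 0.23 × 8.605×10⁻⁵ = 1.979×10⁻⁵ mol.

2.0×10⁻⁵ mol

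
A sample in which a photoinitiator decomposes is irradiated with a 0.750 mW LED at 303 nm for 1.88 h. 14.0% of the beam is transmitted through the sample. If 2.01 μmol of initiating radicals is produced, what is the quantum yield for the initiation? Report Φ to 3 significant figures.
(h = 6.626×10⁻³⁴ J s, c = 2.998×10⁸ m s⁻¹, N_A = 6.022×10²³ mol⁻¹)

Φ = 0.182

Product: 2.01 μmol = 2.01×10⁻⁶ mol.
Photon energy at 303 nm: hc/λ = (6.626×10⁻³⁴)(2.998×10⁸)/(303×10⁻⁹) = 6.556×10⁻¹⁹ J.
Energy delivered: (0.750 mW)(6768 s) = 5.076 J.
Photons incident: 5.076 / 6.556×10⁻¹⁹ = 7.743×10¹⁸, i.e. 7.743×10¹⁸/6.022×10²³ = 1.286×10⁻⁵ mol.
Fraction absorbed: 1 − 14.0/100 = 0.8600.
Photons absorbed: 0.8600 × 1.286×10⁻⁵ = 1.106×10⁻⁵ mol.
Φ = 2.01×10⁻⁶ mol / 1.106×10⁻⁵ mol photons = 0.182.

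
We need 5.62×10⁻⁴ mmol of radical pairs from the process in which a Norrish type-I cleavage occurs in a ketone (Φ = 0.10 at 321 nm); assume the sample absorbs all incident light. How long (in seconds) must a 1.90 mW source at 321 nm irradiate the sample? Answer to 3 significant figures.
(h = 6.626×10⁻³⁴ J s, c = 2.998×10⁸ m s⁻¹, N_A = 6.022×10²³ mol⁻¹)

Product: 5.62×10⁻⁴ mmol = 5.62×10⁻⁷ mol.
Photons that must be absorbed: 5.62×10⁻⁷ / 0.10 = 5.620×10⁻⁶ mol.
Photon energy: hc/λ = 6.188×10⁻¹⁹ J; per mole, 3.726×10⁵ J mol⁻¹.
Energy required: 5.620×10⁻⁶ × 3.726×10⁵ = 2.094 J.
Time: 2.094 J / 0.0019 W = 1100 s.

t ≈ 1100 s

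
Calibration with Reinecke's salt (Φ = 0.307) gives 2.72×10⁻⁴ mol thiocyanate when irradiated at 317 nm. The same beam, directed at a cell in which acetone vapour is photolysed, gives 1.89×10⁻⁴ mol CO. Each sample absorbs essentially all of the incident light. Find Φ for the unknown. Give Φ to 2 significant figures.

Φ = 0.21

Photons absorbed by the actinometer: 2.72×10⁻⁴ / 0.307 = 8.860×10⁻⁴ mol.
Φ(unknown) = 1.89×10⁻⁴ / 8.860×10⁻⁴ = 0.21.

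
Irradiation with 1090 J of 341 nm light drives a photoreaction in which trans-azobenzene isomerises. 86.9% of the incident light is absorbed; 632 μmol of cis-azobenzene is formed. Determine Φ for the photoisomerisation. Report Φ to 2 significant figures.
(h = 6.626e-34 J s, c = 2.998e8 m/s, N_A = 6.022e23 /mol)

Φ = 0.23

Product: 632 μmol = 6.32e-4 mol.
Photon energy at 341 nm: hc/λ = (6.626e-34)(2.998e8)/(341e-9) = 5.825e-19 J.
Photons incident: 1090 / 5.825e-19 = 1.871e21, i.e. 1.871e21/6.022e23 = 0.003107 mol.
Photons absorbed: 0.869 × 0.003107 = 0.002700 mol.
Φ = 6.32e-4 mol / 0.002700 mol photons = 0.23.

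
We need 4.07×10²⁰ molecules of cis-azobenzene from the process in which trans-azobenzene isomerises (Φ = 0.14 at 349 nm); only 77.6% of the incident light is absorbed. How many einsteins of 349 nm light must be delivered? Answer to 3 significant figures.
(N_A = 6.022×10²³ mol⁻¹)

Product: 4.07×10²⁰ / 6.022×10²³ = 6.759×10⁻⁴ mol.
Photons that must be absorbed: 6.759×10⁻⁴ / 0.14 = 0.004828 mol.
Incident photons needed: 0.004828 / 0.776 = 0.006222 mol.

0.00622 einstein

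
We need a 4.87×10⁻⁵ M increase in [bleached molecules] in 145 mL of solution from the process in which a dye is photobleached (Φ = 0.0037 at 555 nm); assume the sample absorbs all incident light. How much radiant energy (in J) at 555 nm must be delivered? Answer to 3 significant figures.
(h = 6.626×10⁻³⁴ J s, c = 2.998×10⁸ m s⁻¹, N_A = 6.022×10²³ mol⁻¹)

411 J

Product: (4.87×10⁻⁵ M)(0.145 L) = 7.061×10⁻⁶ mol.
Photons that must be absorbed: 7.061×10⁻⁶ / 0.0037 = 0.001908 mol.
Photon energy: hc/λ = 3.579×10⁻¹⁹ J; per mole, 2.155×10⁵ J mol⁻¹.
Energy required: 0.001908 × 2.155×10⁵ = 411 J.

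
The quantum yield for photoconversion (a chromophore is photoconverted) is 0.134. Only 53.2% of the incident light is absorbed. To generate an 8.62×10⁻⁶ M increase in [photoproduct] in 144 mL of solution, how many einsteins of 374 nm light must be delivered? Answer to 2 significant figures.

1.7×10⁻⁵ einstein

Product: (8.62×10⁻⁶ M)(0.144 L) = 1.241×10⁻⁶ mol.
Photons that must be absorbed: 1.241×10⁻⁶ / 0.134 = 9.261×10⁻⁶ mol.
Incident photons needed: 9.261×10⁻⁶ / 0.532 = 1.741×10⁻⁵ mol.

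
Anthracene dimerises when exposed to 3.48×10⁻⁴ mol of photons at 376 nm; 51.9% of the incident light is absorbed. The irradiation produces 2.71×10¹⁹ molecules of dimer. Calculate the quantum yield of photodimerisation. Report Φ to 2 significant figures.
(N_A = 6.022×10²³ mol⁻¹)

Φ = 0.25

Product: 2.71×10¹⁹ / 6.022×10²³ = 4.500×10⁻⁵ mol.
Photons absorbed: 0.519 × 3.48×10⁻⁴ = 1.806×10⁻⁴ mol.
Φ = 4.500×10⁻⁵ mol / 1.806×10⁻⁴ mol photons = 0.25.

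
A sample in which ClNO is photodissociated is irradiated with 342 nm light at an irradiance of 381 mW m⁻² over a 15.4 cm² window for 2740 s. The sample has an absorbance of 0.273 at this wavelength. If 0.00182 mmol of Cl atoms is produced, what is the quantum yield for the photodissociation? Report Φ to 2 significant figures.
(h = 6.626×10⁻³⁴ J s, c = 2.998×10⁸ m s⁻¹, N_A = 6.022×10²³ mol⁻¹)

Φ = 0.85

Product: 0.00182 mmol = 1.82×10⁻⁶ mol.
Photon energy at 342 nm: hc/λ = (6.626×10⁻³⁴)(2.998×10⁸)/(342×10⁻⁹) = 5.808×10⁻¹⁹ J.
Energy delivered: (381 mW m⁻²)(15.4×10⁻⁴ m²)(2740 s) = 1.608 J.
Photons incident: 1.608 / 5.808×10⁻¹⁹ = 2.769×10¹⁸, i.e. 2.769×10¹⁸/6.022×10²³ = 4.598×10⁻⁶ mol.
Fraction absorbed: 1 − 10^(−0.273) = 0.4667.
Photons absorbed: 0.4667 × 4.598×10⁻⁶ = 2.146×10⁻⁶ mol.
Φ = 1.82×10⁻⁶ mol / 2.146×10⁻⁶ mol photons = 0.85.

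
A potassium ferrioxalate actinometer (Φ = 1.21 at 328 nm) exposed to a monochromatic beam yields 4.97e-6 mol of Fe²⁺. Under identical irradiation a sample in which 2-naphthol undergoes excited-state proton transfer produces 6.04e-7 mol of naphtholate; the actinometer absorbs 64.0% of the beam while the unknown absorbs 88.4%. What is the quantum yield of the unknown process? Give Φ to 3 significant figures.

Φ = 0.106

Photons absorbed by the actinometer: 4.97e-6 / 1.21 = 4.107e-6 mol.
Incident flux: 4.107e-6 / 0.640 = 6.417e-6 einstein.
Absorbed by unknown: 0.884 × 6.417e-6 = 5.673e-6 mol.
Φ(unknown) = 6.04e-7 / 5.673e-6 = 0.106.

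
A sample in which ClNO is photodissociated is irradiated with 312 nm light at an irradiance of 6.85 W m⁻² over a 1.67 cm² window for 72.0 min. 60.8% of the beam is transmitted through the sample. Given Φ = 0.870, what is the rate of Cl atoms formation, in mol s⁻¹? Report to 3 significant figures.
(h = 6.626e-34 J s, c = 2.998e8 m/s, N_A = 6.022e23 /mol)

Photon energy at 312 nm: hc/λ = (6.626e-34)(2.998e8)/(312e-9) = 6.367e-19 J.
Energy delivered: (6.85 W m⁻²)(1.67e-4 m²)(4320 s) = 4.942 J.
Photons incident: 4.942 / 6.367e-19 = 7.762e18, i.e. 7.762e18/6.022e23 = 1.289e-5 mol.
Fraction absorbed: 1 − 60.8/100 = 0.3920.
Photons absorbed: 0.3920 × 1.289e-5 = 5.053e-6 mol.
Product formed: 0.870 × 5.053e-6 = 4.396e-6 mol.
Rate: 4.396e-6 / 4320 s = 1.02e-9 mol s⁻¹.

1.02e-9 mol s⁻¹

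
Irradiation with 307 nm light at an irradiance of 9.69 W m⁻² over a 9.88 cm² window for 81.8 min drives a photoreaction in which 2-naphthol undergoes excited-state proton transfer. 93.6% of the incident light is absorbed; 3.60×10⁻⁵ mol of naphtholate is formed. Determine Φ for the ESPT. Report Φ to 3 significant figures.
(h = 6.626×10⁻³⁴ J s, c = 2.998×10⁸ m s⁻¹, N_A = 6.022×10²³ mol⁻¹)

Photon energy at 307 nm: hc/λ = (6.626×10⁻³⁴)(2.998×10⁸)/(307×10⁻⁹) = 6.471×10⁻¹⁹ J.
Energy delivered: (9.69 W m⁻²)(9.88×10⁻⁴ m²)(4908 s) = 46.99 J.
Photons incident: 46.99 / 6.471×10⁻¹⁹ = 7.262×10¹⁹, i.e. 7.262×10¹⁹/6.022×10²³ = 1.206×10⁻⁴ mol.
Photons absorbed: 0.936 × 1.206×10⁻⁴ = 1.129×10⁻⁴ mol.
Φ = 3.60×10⁻⁵ mol / 1.129×10⁻⁴ mol photons = 0.319.

Φ = 0.319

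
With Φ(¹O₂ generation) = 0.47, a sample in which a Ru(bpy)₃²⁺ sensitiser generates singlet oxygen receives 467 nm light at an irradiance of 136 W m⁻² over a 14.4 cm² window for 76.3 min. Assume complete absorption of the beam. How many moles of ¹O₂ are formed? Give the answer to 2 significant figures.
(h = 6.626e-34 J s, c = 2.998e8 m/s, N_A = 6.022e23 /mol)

Photon energy at 467 nm: hc/λ = (6.626e-34)(2.998e8)/(467e-9) = 4.254e-19 J.
Energy delivered: (136 W m⁻²)(14.4e-4 m²)(4578 s) = 896.6 J.
Photons incident: 896.6 / 4.254e-19 = 2.108e21, i.e. 2.108e21/6.022e23 = 0.003500 mol.
Product: Φ × n_abs = 0.47 × 0.003500 = 0.001645 mol.

0.0016 mol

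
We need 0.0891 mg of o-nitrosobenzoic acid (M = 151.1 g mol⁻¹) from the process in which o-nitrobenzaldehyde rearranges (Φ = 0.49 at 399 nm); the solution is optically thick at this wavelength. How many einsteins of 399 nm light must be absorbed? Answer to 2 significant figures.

1.2×10⁻⁶ einstein

Product: 0.0891 mg / 151.1 g mol⁻¹ = 5.897×10⁻⁷ mol.
Photons that must be absorbed: 5.897×10⁻⁷ / 0.49 = 1.203×10⁻⁶ mol.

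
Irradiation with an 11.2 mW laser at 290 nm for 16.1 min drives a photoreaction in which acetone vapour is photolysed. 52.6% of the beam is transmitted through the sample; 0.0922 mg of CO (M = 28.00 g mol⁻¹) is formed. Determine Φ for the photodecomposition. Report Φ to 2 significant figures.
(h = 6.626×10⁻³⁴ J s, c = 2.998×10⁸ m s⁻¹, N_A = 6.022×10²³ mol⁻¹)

Product: 0.0922 mg / 28.00 g mol⁻¹ = 3.293×10⁻⁶ mol.
Photon energy at 290 nm: hc/λ = (6.626×10⁻³⁴)(2.998×10⁸)/(290×10⁻⁹) = 6.850×10⁻¹⁹ J.
Energy delivered: (11.2 mW)(966 s) = 10.82 J.
Photons incident: 10.82 / 6.850×10⁻¹⁹ = 1.580×10¹⁹, i.e. 1.580×10¹⁹/6.022×10²³ = 2.624×10⁻⁵ mol.
Fraction absorbed: 1 − 52.6/100 = 0.4740.
Photons absorbed: 0.4740 × 2.624×10⁻⁵ = 1.244×10⁻⁵ mol.
Φ = 3.293×10⁻⁶ mol / 1.244×10⁻⁵ mol photons = 0.26.

Φ = 0.26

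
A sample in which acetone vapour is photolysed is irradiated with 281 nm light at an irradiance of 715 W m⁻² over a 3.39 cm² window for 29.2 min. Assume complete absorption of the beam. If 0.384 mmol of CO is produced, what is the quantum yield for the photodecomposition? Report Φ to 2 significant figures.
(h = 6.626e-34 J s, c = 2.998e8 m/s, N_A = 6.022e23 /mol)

Φ = 0.38

Product: 0.384 mmol = 3.84e-4 mol.
Photon energy at 281 nm: hc/λ = (6.626e-34)(2.998e8)/(281e-9) = 7.069e-19 J.
Energy delivered: (715 W m⁻²)(3.39e-4 m²)(1752 s) = 424.7 J.
Photons incident: 424.7 / 7.069e-19 = 6.008e20, i.e. 6.008e20/6.022e23 = 9.977e-4 mol.
Φ = 3.84e-4 mol / 9.977e-4 mol photons = 0.38.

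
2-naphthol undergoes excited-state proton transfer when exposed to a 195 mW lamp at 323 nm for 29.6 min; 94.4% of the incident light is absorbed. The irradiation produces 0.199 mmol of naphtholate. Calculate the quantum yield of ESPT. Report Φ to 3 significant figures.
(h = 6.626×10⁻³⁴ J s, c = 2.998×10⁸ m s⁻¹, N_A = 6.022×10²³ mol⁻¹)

Φ = 0.225

Product: 0.199 mmol = 1.99×10⁻⁴ mol.
Photon energy at 323 nm: hc/λ = (6.626×10⁻³⁴)(2.998×10⁸)/(323×10⁻⁹) = 6.150×10⁻¹⁹ J.
Energy delivered: (195 mW)(1776 s) = 346.3 J.
Photons incident: 346.3 / 6.150×10⁻¹⁹ = 5.631×10²⁰, i.e. 5.631×10²⁰/6.022×10²³ = 9.351×10⁻⁴ mol.
Photons absorbed: 0.944 × 9.351×10⁻⁴ = 8.827×10⁻⁴ mol.
Φ = 1.99×10⁻⁴ mol / 8.827×10⁻⁴ mol photons = 0.225.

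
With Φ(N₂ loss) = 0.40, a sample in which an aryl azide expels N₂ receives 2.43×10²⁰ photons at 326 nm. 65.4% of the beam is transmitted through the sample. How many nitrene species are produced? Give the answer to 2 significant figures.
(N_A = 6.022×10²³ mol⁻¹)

3.4×10¹⁹ species

Moles of photons: 2.43×10²⁰ / 6.022×10²³ = 4.035×10⁻⁴ mol.
Fraction absorbed: 1 − 65.4/100 = 0.3460.
Photons absorbed: 0.3460 × 4.035×10⁻⁴ = 1.396×10⁻⁴ mol.
Product: Φ × n_abs = 0.40 × 1.396×10⁻⁴ = 5.584×10⁻⁵ mol.
As a count: 5.584×10⁻⁵ × 6.022×10²³ = 3.4×10¹⁹.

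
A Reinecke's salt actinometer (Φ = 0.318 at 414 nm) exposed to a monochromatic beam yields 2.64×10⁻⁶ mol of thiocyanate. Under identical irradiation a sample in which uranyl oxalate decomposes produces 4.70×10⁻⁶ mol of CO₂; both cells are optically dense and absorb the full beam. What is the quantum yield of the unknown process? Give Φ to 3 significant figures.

Φ = 0.566

Photons absorbed by the actinometer: 2.64×10⁻⁶ / 0.318 = 8.302×10⁻⁶ mol.
Φ(unknown) = 4.70×10⁻⁶ / 8.302×10⁻⁶ = 0.566.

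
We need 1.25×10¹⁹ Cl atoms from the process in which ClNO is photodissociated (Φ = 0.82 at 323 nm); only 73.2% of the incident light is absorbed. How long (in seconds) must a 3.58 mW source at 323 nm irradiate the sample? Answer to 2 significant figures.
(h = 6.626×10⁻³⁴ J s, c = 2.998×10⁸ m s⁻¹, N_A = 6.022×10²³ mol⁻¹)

t ≈ 3600 s

Product: 1.25×10¹⁹ / 6.022×10²³ = 2.076×10⁻⁵ mol.
Photons that must be absorbed: 2.076×10⁻⁵ / 0.82 = 2.532×10⁻⁵ mol.
Incident photons needed: 2.532×10⁻⁵ / 0.732 = 3.459×10⁻⁵ mol.
Photon energy: hc/λ = 6.150×10⁻¹⁹ J; per mole, 3.704×10⁵ J mol⁻¹.
Energy required: 3.459×10⁻⁵ × 3.704×10⁵ = 12.81 J.
Time: 12.81 J / 0.00358 W = 3600 s.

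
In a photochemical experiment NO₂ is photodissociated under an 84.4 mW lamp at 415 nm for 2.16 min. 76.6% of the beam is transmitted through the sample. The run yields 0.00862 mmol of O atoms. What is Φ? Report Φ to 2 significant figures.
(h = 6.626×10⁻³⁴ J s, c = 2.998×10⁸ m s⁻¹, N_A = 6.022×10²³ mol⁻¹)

Φ = 0.97

Product: 0.00862 mmol = 8.62×10⁻⁶ mol.
Photon energy at 415 nm: hc/λ = (6.626×10⁻³⁴)(2.998×10⁸)/(415×10⁻⁹) = 4.787×10⁻¹⁹ J.
Energy delivered: (84.4 mW)(129.6 s) = 10.94 J.
Photons incident: 10.94 / 4.787×10⁻¹⁹ = 2.285×10¹⁹, i.e. 2.285×10¹⁹/6.022×10²³ = 3.794×10⁻⁵ mol.
Fraction absorbed: 1 − 76.6/100 = 0.2340.
Photons absorbed: 0.2340 × 3.794×10⁻⁵ = 8.878×10⁻⁶ mol.
Φ = 8.62×10⁻⁶ mol / 8.878×10⁻⁶ mol photons = 0.97.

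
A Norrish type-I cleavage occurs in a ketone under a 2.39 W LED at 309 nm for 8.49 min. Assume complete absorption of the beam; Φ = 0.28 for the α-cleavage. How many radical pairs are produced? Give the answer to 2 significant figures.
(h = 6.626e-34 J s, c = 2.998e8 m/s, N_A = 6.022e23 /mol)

Photon energy at 309 nm: hc/λ = (6.626e-34)(2.998e8)/(309e-9) = 6.429e-19 J.
Energy delivered: (2.39 W)(509.4 s) = 1217 J.
Photons incident: 1217 / 6.429e-19 = 1.893e21, i.e. 1.893e21/6.022e23 = 0.003143 mol.
Product: Φ × n_abs = 0.28 × 0.003143 = 8.800e-4 mol.
As a count: 8.800e-4 × 6.022e23 = 5.3e20.

5.3e20 radical pairs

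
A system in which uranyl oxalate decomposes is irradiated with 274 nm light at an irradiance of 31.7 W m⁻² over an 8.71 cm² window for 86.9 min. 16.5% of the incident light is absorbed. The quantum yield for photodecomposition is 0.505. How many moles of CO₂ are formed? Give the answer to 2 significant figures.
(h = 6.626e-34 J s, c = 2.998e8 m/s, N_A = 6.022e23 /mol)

2.7e-5 mol

Photon energy at 274 nm: hc/λ = (6.626e-34)(2.998e8)/(274e-9) = 7.250e-19 J.
Energy delivered: (31.7 W m⁻²)(8.71e-4 m²)(5214 s) = 144.0 J.
Photons incident: 144.0 / 7.250e-19 = 1.986e20, i.e. 1.986e20/6.022e23 = 3.298e-4 mol.
Photons absorbed: 0.165 × 3.298e-4 = 5.442e-5 mol.
Product: Φ × n_abs = 0.505 × 5.442e-5 = 2.748e-5 mol.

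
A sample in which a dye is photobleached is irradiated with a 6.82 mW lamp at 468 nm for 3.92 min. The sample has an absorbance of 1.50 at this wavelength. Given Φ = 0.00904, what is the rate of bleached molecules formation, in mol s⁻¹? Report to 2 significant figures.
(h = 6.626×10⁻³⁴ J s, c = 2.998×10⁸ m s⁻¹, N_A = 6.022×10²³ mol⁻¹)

2.3×10⁻¹⁰ mol s⁻¹

Photon energy at 468 nm: hc/λ = (6.626×10⁻³⁴)(2.998×10⁸)/(468×10⁻⁹) = 4.245×10⁻¹⁹ J.
Energy delivered: (6.82 mW)(235.2 s) = 1.604 J.
Photons incident: 1.604 / 4.245×10⁻¹⁹ = 3.779×10¹⁸, i.e. 3.779×10¹⁸/6.022×10²³ = 6.275×10⁻⁶ mol.
Fraction absorbed: 1 − 10^(−1.50) = 0.9684.
Photons absorbed: 0.9684 × 6.275×10⁻⁶ = 6.077×10⁻⁶ mol.
Product formed: 0.00904 × 6.077×10⁻⁶ = 5.494×10⁻⁸ mol.
Rate: 5.494×10⁻⁸ / 235.2 s = 2.3×10⁻¹⁰ mol s⁻¹.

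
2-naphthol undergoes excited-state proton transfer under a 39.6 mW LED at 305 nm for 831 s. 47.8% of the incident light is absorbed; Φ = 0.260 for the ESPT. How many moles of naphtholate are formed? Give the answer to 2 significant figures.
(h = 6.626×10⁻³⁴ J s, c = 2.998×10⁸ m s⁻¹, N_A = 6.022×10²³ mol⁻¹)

1.0×10⁻⁵ mol

Photon energy at 305 nm: hc/λ = (6.626×10⁻³⁴)(2.998×10⁸)/(305×10⁻⁹) = 6.513×10⁻¹⁹ J.
Energy delivered: (39.6 mW)(831 s) = 32.91 J.
Photons incident: 32.91 / 6.513×10⁻¹⁹ = 5.053×10¹⁹, i.e. 5.053×10¹⁹/6.022×10²³ = 8.391×10⁻⁵ mol.
Photons absorbed: 0.478 × 8.391×10⁻⁵ = 4.011×10⁻⁵ mol.
Product: Φ × n_abs = 0.260 × 4.011×10⁻⁵ = 1.043×10⁻⁵ mol.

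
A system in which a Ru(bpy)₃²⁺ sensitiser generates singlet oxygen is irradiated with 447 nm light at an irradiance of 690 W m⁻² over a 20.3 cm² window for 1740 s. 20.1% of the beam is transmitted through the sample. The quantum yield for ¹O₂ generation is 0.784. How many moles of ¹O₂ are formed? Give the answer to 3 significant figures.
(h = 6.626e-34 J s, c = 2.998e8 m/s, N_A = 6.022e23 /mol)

Photon energy at 447 nm: hc/λ = (6.626e-34)(2.998e8)/(447e-9) = 4.444e-19 J.
Energy delivered: (690 W m⁻²)(20.3e-4 m²)(1740 s) = 2437 J.
Photons incident: 2437 / 4.444e-19 = 5.484e21, i.e. 5.484e21/6.022e23 = 0.009107 mol.
Fraction absorbed: 1 − 20.1/100 = 0.7990.
Photons absorbed: 0.7990 × 0.009107 = 0.007276 mol.
Product: Φ × n_abs = 0.784 × 0.007276 = 0.005704 mol.

0.00570 mol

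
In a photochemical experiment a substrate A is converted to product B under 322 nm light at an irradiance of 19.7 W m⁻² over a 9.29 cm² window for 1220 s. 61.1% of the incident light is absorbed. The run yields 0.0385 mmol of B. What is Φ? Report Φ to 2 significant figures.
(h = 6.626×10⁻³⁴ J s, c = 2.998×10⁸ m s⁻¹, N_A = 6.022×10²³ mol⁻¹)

Φ = 1.0

Product: 0.0385 mmol = 3.85×10⁻⁵ mol.
Photon energy at 322 nm: hc/λ = (6.626×10⁻³⁴)(2.998×10⁸)/(322×10⁻⁹) = 6.169×10⁻¹⁹ J.
Energy delivered: (19.7 W m⁻²)(9.29×10⁻⁴ m²)(1220 s) = 22.33 J.
Photons incident: 22.33 / 6.169×10⁻¹⁹ = 3.620×10¹⁹, i.e. 3.620×10¹⁹/6.022×10²³ = 6.011×10⁻⁵ mol.
Photons absorbed: 0.611 × 6.011×10⁻⁵ = 3.673×10⁻⁵ mol.
Φ = 3.85×10⁻⁵ mol / 3.673×10⁻⁵ mol photons = 1.0.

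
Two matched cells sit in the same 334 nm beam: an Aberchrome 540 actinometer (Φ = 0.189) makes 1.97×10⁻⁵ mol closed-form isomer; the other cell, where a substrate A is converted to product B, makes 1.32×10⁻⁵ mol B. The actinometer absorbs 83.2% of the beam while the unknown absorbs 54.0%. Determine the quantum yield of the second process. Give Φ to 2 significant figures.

Φ = 0.20

Photons absorbed by the actinometer: 1.97×10⁻⁵ / 0.189 = 1.042×10⁻⁴ mol.
Incident flux: 1.042×10⁻⁴ / 0.832 = 1.252×10⁻⁴ einstein.
Absorbed by unknown: 0.540 × 1.252×10⁻⁴ = 6.761×10⁻⁵ mol.
Φ(unknown) = 1.32×10⁻⁵ / 6.761×10⁻⁵ = 0.20.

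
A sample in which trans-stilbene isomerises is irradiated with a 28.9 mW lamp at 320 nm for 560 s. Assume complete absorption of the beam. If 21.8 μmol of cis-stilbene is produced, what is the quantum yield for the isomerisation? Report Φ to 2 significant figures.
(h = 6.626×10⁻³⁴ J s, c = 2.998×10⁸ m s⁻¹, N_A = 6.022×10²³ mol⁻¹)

Φ = 0.50

Product: 21.8 μmol = 2.18×10⁻⁵ mol.
Photon energy at 320 nm: hc/λ = (6.626×10⁻³⁴)(2.998×10⁸)/(320×10⁻⁹) = 6.208×10⁻¹⁹ J.
Energy delivered: (28.9 mW)(560 s) = 16.18 J.
Photons incident: 16.18 / 6.208×10⁻¹⁹ = 2.606×10¹⁹, i.e. 2.606×10¹⁹/6.022×10²³ = 4.327×10⁻⁵ mol.
Φ = 2.18×10⁻⁵ mol / 4.327×10⁻⁵ mol photons = 0.50.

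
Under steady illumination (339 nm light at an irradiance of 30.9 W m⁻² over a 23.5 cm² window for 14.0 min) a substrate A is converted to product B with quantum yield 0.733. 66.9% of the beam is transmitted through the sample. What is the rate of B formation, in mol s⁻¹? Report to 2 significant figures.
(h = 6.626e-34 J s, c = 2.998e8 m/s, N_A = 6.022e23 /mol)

Photon energy at 339 nm: hc/λ = (6.626e-34)(2.998e8)/(339e-9) = 5.860e-19 J.
Energy delivered: (30.9 W m⁻²)(23.5e-4 m²)(840 s) = 61.00 J.
Photons incident: 61.00 / 5.860e-19 = 1.041e20, i.e. 1.041e20/6.022e23 = 1.729e-4 mol.
Fraction absorbed: 1 − 66.9/100 = 0.3310.
Photons absorbed: 0.3310 × 1.729e-4 = 5.723e-5 mol.
Product formed: 0.733 × 5.723e-5 = 4.195e-5 mol.
Rate: 4.195e-5 / 840 s = 5.0e-8 mol s⁻¹.

5.0e-8 mol s⁻¹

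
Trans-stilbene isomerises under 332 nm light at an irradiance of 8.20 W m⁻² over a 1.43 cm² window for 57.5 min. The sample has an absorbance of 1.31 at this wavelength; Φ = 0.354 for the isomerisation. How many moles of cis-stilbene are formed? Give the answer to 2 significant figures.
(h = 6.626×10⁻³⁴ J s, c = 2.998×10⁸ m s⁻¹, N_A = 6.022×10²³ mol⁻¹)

3.8×10⁻⁶ mol

Photon energy at 332 nm: hc/λ = (6.626×10⁻³⁴)(2.998×10⁸)/(332×10⁻⁹) = 5.983×10⁻¹⁹ J.
Energy delivered: (8.20 W m⁻²)(1.43×10⁻⁴ m²)(3450 s) = 4.045 J.
Photons incident: 4.045 / 5.983×10⁻¹⁹ = 6.761×10¹⁸, i.e. 6.761×10¹⁸/6.022×10²³ = 1.123×10⁻⁵ mol.
Fraction absorbed: 1 − 10^(−1.31) = 0.9510.
Photons absorbed: 0.9510 × 1.123×10⁻⁵ = 1.068×10⁻⁵ mol.
Product: Φ × n_abs = 0.354 × 1.068×10⁻⁵ = 3.781×10⁻⁶ mol.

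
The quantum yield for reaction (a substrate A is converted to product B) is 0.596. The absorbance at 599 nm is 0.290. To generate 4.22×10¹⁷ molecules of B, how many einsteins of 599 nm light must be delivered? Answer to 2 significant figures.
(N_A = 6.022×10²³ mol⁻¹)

2.4×10⁻⁶ einstein

Product: 4.22×10¹⁷ / 6.022×10²³ = 7.008×10⁻⁷ mol.
Photons that must be absorbed: 7.008×10⁻⁷ / 0.596 = 1.176×10⁻⁶ mol.
Fraction absorbed: 1 − 10^(−0.290) = 0.4871.
Incident photons needed: 1.176×10⁻⁶ / 0.4871 = 2.414×10⁻⁶ mol.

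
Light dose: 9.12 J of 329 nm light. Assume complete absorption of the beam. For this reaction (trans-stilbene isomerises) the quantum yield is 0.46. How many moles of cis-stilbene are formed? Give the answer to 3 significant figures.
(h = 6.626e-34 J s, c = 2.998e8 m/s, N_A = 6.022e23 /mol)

Photon energy at 329 nm: hc/λ = (6.626e-34)(2.998e8)/(329e-9) = 6.038e-19 J.
Photons incident: 9.12 / 6.038e-19 = 1.510e19, i.e. 1.510e19/6.022e23 = 2.507e-5 mol.
Product: Φ × n_abs = 0.46 × 2.507e-5 = 1.153e-5 mol.

1.15e-5 mol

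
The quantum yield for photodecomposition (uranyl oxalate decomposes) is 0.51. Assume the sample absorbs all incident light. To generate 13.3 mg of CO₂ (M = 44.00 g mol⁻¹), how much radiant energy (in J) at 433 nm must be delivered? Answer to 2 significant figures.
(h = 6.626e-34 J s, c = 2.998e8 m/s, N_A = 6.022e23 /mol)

Product: 13.3 mg / 44.00 g mol⁻¹ = 3.023e-4 mol.
Photons that must be absorbed: 3.023e-4 / 0.51 = 5.927e-4 mol.
Photon energy: hc/λ = 4.588e-19 J; per mole, 2.763e5 J mol⁻¹.
Energy required: 5.927e-4 × 2.763e5 = 160 J.

160 J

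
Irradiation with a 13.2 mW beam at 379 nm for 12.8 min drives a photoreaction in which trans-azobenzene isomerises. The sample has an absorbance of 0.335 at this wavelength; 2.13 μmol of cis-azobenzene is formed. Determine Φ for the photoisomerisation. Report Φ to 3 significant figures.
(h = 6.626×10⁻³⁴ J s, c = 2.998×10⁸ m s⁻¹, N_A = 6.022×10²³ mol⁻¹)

Product: 2.13 μmol = 2.13×10⁻⁶ mol.
Photon energy at 379 nm: hc/λ = (6.626×10⁻³⁴)(2.998×10⁸)/(379×10⁻⁹) = 5.241×10⁻¹⁹ J.
Energy delivered: (13.2 mW)(768 s) = 10.14 J.
Photons incident: 10.14 / 5.241×10⁻¹⁹ = 1.935×10¹⁹, i.e. 1.935×10¹⁹/6.022×10²³ = 3.213×10⁻⁵ mol.
Fraction absorbed: 1 − 10^(−0.335) = 0.5376.
Photons absorbed: 0.5376 × 3.213×10⁻⁵ = 1.727×10⁻⁵ mol.
Φ = 2.13×10⁻⁶ mol / 1.727×10⁻⁵ mol photons = 0.123.

Φ = 0.123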